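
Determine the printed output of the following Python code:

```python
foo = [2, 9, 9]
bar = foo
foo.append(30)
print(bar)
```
[2, 9, 9, 30]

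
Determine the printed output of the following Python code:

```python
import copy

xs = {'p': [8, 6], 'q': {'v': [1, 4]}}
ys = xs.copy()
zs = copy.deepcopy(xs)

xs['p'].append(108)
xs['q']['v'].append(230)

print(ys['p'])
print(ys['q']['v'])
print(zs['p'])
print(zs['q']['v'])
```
[8, 6, 108]
[1, 4, 230]
[8, 6]
[1, 4]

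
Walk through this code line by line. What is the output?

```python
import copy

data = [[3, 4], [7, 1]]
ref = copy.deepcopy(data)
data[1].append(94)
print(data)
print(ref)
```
[[3, 4], [7, 1, 94]]
[[3, 4], [7, 1]]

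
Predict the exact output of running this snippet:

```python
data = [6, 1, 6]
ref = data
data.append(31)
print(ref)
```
[6, 1, 6, 31]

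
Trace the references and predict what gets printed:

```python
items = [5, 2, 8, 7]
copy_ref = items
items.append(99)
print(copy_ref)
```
[5, 2, 8, 7, 99]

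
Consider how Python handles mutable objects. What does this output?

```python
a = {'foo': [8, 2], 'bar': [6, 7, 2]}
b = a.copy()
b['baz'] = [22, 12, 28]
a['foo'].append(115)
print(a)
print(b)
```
{'foo': [8, 2, 115], 'bar': [6, 7, 2]}
{'foo': [8, 2, 115], 'bar': [6, 7, 2], 'baz': [22, 12, 28]}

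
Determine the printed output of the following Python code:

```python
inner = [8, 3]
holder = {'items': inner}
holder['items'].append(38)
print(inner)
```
[8, 3, 38]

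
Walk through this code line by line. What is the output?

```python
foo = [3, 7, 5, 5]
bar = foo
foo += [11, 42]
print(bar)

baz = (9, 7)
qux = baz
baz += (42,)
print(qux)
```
[3, 7, 5, 5, 11, 42]
(9, 7)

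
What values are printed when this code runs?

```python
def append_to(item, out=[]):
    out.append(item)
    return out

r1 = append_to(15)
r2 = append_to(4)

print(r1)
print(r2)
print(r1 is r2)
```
[15, 4]
[15, 4]
True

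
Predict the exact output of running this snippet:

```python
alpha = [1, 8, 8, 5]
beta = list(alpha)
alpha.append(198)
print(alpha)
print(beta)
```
[1, 8, 8, 5, 198]
[1, 8, 8, 5]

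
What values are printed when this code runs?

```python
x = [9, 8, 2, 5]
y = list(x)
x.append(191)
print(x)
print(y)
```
[9, 8, 2, 5, 191]
[9, 8, 2, 5]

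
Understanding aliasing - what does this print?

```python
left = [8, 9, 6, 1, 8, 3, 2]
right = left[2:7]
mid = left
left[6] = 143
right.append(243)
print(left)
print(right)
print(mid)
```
[8, 9, 6, 1, 8, 3, 143]
[6, 1, 8, 3, 2, 243]
[8, 9, 6, 1, 8, 3, 143]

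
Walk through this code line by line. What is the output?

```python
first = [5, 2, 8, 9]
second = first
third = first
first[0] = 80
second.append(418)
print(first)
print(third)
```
[80, 2, 8, 9, 418]
[80, 2, 8, 9, 418]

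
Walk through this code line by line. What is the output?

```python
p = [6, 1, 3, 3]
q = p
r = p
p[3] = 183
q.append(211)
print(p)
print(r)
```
[6, 1, 3, 183, 211]
[6, 1, 3, 183, 211]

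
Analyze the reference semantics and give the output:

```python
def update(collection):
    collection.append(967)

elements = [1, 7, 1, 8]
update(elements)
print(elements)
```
[1, 7, 1, 8, 967]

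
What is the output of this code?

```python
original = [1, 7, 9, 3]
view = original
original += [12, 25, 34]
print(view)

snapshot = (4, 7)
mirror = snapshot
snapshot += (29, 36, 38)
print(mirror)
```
[1, 7, 9, 3, 12, 25, 34]
(4, 7)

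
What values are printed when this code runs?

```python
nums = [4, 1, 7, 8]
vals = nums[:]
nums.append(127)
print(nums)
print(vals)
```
[4, 1, 7, 8, 127]
[4, 1, 7, 8]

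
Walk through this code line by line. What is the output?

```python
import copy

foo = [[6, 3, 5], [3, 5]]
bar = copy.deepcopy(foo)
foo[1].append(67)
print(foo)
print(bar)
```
[[6, 3, 5], [3, 5, 67]]
[[6, 3, 5], [3, 5]]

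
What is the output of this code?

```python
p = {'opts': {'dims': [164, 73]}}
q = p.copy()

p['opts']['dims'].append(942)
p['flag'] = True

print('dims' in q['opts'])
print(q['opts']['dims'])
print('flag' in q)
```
True
[164, 73, 942]
False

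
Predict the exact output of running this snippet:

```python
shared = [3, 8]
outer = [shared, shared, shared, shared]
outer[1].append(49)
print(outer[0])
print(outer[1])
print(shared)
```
[3, 8, 49]
[3, 8, 49]
[3, 8, 49]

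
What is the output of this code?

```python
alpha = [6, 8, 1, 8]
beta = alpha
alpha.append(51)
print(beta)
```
[6, 8, 1, 8, 51]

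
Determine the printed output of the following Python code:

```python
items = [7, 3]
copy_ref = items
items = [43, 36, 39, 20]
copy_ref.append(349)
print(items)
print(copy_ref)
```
[43, 36, 39, 20]
[7, 3, 349]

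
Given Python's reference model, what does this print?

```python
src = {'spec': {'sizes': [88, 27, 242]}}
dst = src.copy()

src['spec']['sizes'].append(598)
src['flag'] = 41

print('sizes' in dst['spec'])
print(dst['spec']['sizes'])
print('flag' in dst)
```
True
[88, 27, 242, 598]
False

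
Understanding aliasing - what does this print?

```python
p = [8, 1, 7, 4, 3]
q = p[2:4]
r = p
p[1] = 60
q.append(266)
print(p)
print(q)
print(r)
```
[8, 60, 7, 4, 3]
[7, 4, 266]
[8, 60, 7, 4, 3]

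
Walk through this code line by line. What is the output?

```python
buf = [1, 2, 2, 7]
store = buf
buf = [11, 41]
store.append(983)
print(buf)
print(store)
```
[11, 41]
[1, 2, 2, 7, 983]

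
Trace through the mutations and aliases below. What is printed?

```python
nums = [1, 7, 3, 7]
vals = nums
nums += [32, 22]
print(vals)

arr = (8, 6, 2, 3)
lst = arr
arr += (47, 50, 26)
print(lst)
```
[1, 7, 3, 7, 32, 22]
(8, 6, 2, 3)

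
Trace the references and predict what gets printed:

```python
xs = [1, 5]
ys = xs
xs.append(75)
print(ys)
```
[1, 5, 75]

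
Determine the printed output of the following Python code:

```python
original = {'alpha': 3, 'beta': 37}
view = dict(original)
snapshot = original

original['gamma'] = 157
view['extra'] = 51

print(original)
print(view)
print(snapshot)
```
{'alpha': 3, 'beta': 37, 'gamma': 157}
{'alpha': 3, 'beta': 37, 'extra': 51}
{'alpha': 3, 'beta': 37, 'gamma': 157}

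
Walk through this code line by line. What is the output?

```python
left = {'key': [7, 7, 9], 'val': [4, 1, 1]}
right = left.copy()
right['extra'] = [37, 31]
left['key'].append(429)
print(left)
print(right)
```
{'key': [7, 7, 9, 429], 'val': [4, 1, 1]}
{'key': [7, 7, 9, 429], 'val': [4, 1, 1], 'extra': [37, 31]}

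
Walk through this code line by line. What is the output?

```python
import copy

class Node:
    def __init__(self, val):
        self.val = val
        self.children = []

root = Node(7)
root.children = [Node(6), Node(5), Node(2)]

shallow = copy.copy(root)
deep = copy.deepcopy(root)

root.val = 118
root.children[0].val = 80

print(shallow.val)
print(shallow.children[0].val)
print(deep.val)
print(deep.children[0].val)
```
7
80
7
6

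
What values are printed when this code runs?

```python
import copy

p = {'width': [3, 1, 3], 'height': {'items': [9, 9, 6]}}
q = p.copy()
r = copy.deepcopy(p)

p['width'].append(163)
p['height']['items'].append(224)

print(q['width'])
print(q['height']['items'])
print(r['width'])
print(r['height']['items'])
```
[3, 1, 3, 163]
[9, 9, 6, 224]
[3, 1, 3]
[9, 9, 6]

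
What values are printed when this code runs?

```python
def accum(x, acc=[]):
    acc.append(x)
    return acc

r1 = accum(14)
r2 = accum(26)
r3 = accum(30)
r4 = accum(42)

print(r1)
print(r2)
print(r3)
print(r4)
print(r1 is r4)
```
[14, 26, 30, 42]
[14, 26, 30, 42]
[14, 26, 30, 42]
[14, 26, 30, 42]
True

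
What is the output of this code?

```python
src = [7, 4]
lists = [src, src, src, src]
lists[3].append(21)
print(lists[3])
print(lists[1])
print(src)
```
[7, 4, 21]
[7, 4, 21]
[7, 4, 21]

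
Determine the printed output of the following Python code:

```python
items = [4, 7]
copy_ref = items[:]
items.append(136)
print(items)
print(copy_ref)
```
[4, 7, 136]
[4, 7]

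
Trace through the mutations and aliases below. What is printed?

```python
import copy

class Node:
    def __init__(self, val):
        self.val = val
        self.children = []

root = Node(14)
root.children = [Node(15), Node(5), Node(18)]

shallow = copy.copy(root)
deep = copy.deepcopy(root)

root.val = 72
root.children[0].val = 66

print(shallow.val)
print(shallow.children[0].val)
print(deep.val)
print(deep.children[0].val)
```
14
66
14
15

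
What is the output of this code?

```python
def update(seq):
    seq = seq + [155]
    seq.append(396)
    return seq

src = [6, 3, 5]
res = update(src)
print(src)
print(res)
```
[6, 3, 5]
[6, 3, 5, 155, 396]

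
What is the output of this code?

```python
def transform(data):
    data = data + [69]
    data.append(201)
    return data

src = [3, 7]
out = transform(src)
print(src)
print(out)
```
[3, 7]
[3, 7, 69, 201]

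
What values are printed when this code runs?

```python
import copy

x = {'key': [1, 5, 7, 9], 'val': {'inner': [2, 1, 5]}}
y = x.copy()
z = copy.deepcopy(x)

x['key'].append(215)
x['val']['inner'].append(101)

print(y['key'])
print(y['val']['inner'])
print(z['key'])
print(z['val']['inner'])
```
[1, 5, 7, 9, 215]
[2, 1, 5, 101]
[1, 5, 7, 9]
[2, 1, 5]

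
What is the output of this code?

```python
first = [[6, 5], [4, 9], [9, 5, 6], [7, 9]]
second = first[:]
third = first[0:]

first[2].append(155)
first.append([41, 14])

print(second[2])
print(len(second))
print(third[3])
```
[9, 5, 6, 155]
4
[7, 9]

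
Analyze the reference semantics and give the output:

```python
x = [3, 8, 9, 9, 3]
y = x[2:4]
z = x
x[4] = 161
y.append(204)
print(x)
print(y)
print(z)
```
[3, 8, 9, 9, 161]
[9, 9, 204]
[3, 8, 9, 9, 161]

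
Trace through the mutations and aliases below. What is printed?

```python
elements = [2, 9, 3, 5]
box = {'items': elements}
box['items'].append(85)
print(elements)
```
[2, 9, 3, 5, 85]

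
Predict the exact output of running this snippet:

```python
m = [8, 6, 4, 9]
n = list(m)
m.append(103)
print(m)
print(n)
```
[8, 6, 4, 9, 103]
[8, 6, 4, 9]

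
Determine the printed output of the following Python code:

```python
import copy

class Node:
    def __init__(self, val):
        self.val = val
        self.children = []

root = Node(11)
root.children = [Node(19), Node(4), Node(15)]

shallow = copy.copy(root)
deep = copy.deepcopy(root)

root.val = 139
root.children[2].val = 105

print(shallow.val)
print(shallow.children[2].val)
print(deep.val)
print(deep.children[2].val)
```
11
105
11
15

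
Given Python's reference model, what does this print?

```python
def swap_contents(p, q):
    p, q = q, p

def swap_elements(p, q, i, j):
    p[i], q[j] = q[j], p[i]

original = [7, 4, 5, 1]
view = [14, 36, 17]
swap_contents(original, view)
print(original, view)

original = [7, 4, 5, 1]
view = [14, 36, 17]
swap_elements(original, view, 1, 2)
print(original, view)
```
[7, 4, 5, 1] [14, 36, 17]
[7, 17, 5, 1] [14, 36, 4]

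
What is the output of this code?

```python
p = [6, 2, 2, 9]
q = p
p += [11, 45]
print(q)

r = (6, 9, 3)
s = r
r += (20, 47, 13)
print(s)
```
[6, 2, 2, 9, 11, 45]
(6, 9, 3)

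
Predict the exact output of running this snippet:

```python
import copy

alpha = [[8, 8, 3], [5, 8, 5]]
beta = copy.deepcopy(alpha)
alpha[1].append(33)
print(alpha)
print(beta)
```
[[8, 8, 3], [5, 8, 5, 33]]
[[8, 8, 3], [5, 8, 5]]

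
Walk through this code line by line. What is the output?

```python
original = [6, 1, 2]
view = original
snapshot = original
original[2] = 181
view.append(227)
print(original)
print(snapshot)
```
[6, 1, 181, 227]
[6, 1, 181, 227]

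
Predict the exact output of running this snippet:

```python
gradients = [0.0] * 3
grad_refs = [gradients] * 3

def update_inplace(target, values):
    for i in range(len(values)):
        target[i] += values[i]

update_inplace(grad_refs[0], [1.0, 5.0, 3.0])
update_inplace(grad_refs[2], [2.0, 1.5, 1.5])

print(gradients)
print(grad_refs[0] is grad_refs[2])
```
[3.0, 6.5, 4.5]
True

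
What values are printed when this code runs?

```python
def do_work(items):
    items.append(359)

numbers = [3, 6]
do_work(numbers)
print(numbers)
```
[3, 6, 359]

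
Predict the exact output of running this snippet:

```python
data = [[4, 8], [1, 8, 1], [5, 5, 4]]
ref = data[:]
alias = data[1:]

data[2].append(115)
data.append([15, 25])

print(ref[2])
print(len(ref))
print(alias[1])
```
[5, 5, 4, 115]
3
[5, 5, 4, 115]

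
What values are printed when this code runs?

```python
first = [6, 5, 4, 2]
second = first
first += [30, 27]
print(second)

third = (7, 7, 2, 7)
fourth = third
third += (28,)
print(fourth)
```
[6, 5, 4, 2, 30, 27]
(7, 7, 2, 7)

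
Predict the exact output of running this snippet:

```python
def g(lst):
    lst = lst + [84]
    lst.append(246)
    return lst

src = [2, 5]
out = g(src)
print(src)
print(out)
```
[2, 5]
[2, 5, 84, 246]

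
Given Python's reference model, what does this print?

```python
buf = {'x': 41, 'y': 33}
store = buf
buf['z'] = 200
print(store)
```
{'x': 41, 'y': 33, 'z': 200}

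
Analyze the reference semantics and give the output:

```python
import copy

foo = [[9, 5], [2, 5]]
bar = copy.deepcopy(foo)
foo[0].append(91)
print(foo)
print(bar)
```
[[9, 5, 91], [2, 5]]
[[9, 5], [2, 5]]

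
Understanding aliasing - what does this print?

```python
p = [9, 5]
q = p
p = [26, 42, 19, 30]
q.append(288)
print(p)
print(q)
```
[26, 42, 19, 30]
[9, 5, 288]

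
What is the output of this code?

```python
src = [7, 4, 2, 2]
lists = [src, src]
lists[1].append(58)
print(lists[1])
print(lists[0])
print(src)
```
[7, 4, 2, 2, 58]
[7, 4, 2, 2, 58]
[7, 4, 2, 2, 58]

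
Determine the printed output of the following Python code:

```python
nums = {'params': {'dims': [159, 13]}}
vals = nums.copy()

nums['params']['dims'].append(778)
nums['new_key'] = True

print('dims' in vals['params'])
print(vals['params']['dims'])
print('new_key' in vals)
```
True
[159, 13, 778]
False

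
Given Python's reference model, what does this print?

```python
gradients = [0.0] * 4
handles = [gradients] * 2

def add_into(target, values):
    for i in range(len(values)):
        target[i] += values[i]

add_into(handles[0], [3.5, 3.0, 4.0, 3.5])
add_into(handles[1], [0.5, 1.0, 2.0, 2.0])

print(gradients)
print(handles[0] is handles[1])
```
[4.0, 4.0, 6.0, 5.5]
True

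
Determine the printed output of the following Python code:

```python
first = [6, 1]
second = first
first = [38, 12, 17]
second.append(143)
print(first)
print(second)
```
[38, 12, 17]
[6, 1, 143]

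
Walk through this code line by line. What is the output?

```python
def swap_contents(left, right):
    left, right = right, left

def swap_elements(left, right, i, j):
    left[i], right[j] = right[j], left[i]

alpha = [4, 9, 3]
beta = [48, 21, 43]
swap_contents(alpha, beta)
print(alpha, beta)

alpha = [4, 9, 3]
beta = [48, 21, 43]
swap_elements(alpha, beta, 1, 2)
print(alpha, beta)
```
[4, 9, 3] [48, 21, 43]
[4, 43, 3] [48, 21, 9]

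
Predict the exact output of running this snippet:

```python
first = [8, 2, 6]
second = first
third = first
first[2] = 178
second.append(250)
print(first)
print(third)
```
[8, 2, 178, 250]
[8, 2, 178, 250]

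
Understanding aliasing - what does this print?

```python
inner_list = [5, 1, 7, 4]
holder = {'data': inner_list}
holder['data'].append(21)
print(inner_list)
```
[5, 1, 7, 4, 21]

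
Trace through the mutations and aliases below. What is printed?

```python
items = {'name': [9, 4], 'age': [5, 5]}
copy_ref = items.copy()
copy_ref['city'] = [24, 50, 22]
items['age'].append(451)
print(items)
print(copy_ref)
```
{'name': [9, 4], 'age': [5, 5, 451]}
{'name': [9, 4], 'age': [5, 5, 451], 'city': [24, 50, 22]}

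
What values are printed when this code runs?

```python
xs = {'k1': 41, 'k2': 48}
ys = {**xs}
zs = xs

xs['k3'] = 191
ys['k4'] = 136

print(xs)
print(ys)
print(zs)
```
{'k1': 41, 'k2': 48, 'k3': 191}
{'k1': 41, 'k2': 48, 'k4': 136}
{'k1': 41, 'k2': 48, 'k3': 191}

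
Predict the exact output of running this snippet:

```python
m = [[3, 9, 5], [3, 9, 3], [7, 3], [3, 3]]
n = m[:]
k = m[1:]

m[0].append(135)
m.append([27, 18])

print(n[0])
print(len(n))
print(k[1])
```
[3, 9, 5, 135]
4
[7, 3]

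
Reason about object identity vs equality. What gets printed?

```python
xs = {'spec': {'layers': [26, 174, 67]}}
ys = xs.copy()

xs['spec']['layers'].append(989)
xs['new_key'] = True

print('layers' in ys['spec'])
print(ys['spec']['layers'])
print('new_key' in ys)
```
True
[26, 174, 67, 989]
False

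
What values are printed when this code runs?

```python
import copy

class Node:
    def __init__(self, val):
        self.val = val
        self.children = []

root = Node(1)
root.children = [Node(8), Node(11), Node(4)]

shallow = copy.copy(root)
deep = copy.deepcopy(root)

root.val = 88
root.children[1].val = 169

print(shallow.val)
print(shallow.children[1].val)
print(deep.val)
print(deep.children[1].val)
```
1
169
1
11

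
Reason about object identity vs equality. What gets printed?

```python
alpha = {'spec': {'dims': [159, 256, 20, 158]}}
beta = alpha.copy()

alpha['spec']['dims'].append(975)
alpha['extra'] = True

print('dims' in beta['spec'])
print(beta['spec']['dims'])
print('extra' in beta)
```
True
[159, 256, 20, 158, 975]
False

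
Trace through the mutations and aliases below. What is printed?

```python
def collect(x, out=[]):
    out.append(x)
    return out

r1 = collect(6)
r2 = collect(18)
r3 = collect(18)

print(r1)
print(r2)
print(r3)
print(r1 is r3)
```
[6, 18, 18]
[6, 18, 18]
[6, 18, 18]
True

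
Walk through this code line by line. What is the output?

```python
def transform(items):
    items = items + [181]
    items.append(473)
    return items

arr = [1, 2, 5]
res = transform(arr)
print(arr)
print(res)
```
[1, 2, 5]
[1, 2, 5, 181, 473]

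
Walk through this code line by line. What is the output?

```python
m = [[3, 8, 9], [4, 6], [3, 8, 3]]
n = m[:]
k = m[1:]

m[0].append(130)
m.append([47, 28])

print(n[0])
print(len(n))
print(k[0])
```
[3, 8, 9, 130]
3
[4, 6]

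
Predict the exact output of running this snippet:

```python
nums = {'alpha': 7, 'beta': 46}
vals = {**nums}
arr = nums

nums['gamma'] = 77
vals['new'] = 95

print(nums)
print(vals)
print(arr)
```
{'alpha': 7, 'beta': 46, 'gamma': 77}
{'alpha': 7, 'beta': 46, 'new': 95}
{'alpha': 7, 'beta': 46, 'gamma': 77}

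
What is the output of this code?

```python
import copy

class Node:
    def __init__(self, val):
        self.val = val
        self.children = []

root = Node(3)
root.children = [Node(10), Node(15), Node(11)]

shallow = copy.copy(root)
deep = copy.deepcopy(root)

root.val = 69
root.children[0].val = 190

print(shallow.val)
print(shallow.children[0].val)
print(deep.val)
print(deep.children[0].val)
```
3
190
3
10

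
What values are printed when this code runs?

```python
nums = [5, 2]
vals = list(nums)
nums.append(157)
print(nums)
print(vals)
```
[5, 2, 157]
[5, 2]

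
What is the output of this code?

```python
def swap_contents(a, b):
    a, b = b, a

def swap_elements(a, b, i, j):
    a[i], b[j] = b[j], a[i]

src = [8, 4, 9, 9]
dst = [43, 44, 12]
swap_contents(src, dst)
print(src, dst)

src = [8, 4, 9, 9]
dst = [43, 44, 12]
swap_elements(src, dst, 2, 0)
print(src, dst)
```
[8, 4, 9, 9] [43, 44, 12]
[8, 4, 43, 9] [9, 44, 12]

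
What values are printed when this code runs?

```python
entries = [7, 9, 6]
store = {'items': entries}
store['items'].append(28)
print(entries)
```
[7, 9, 6, 28]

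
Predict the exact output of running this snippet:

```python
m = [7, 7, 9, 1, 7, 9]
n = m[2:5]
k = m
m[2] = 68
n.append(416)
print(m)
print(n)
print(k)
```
[7, 7, 68, 1, 7, 9]
[9, 1, 7, 416]
[7, 7, 68, 1, 7, 9]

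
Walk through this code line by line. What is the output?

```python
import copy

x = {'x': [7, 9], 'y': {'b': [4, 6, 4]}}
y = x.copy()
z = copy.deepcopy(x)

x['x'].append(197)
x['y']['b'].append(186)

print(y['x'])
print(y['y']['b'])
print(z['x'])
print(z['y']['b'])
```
[7, 9, 197]
[4, 6, 4, 186]
[7, 9]
[4, 6, 4]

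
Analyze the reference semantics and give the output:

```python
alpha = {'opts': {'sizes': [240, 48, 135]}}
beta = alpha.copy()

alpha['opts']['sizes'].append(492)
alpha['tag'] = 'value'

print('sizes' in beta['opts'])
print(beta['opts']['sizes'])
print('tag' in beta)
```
True
[240, 48, 135, 492]
False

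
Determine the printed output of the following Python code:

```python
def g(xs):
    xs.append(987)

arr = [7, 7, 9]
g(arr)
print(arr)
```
[7, 7, 9, 987]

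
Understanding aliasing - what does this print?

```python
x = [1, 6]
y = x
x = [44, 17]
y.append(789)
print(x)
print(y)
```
[44, 17]
[1, 6, 789]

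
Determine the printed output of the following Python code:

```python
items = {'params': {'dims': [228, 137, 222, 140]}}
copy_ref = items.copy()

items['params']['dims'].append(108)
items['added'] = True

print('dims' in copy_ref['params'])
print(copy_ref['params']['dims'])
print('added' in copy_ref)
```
True
[228, 137, 222, 140, 108]
False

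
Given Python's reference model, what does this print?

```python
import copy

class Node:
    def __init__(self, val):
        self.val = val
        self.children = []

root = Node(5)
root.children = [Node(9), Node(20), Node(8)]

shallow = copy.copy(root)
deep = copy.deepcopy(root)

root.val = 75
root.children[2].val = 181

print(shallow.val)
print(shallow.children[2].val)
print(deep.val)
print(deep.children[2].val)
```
5
181
5
8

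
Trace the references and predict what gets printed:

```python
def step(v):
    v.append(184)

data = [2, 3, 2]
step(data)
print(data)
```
[2, 3, 2, 184]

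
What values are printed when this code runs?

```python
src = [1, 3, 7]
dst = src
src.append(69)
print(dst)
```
[1, 3, 7, 69]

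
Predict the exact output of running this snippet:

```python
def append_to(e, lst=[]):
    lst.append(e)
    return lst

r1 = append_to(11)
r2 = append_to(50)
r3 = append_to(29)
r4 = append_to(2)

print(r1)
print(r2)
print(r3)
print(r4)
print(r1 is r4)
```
[11, 50, 29, 2]
[11, 50, 29, 2]
[11, 50, 29, 2]
[11, 50, 29, 2]
True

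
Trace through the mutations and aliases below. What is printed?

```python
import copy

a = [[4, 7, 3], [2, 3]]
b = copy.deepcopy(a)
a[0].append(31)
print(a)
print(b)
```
[[4, 7, 3, 31], [2, 3]]
[[4, 7, 3], [2, 3]]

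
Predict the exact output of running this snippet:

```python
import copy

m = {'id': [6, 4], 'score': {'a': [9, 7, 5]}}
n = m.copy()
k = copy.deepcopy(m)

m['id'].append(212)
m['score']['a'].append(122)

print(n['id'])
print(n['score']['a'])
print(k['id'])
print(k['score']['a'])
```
[6, 4, 212]
[9, 7, 5, 122]
[6, 4]
[9, 7, 5]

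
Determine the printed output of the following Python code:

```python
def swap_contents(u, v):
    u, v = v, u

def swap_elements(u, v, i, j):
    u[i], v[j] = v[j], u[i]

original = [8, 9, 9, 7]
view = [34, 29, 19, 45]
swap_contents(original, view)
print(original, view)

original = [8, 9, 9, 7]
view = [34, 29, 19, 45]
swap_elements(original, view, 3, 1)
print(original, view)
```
[8, 9, 9, 7] [34, 29, 19, 45]
[8, 9, 9, 29] [34, 7, 19, 45]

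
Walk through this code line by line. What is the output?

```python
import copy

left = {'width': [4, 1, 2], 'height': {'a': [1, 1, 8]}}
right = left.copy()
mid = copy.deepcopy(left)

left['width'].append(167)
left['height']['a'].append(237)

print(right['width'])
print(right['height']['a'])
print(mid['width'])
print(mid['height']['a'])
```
[4, 1, 2, 167]
[1, 1, 8, 237]
[4, 1, 2]
[1, 1, 8]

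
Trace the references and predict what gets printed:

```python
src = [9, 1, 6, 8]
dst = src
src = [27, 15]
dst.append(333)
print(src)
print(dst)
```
[27, 15]
[9, 1, 6, 8, 333]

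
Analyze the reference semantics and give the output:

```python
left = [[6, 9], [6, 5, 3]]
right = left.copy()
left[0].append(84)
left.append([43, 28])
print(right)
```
[[6, 9, 84], [6, 5, 3]]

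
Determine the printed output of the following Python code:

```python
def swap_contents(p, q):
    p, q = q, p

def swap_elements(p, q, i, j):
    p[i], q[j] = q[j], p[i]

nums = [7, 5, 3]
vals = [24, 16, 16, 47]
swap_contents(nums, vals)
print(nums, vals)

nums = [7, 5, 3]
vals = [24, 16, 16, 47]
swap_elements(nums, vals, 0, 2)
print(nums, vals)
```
[7, 5, 3] [24, 16, 16, 47]
[16, 5, 3] [24, 16, 7, 47]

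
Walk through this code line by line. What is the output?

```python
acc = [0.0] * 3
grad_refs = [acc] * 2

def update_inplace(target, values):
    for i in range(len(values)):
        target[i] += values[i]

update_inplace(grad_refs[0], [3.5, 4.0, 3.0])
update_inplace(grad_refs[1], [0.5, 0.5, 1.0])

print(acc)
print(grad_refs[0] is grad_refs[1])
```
[4.0, 4.5, 4.0]
True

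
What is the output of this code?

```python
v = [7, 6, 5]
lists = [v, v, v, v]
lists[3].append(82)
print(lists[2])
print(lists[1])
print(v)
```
[7, 6, 5, 82]
[7, 6, 5, 82]
[7, 6, 5, 82]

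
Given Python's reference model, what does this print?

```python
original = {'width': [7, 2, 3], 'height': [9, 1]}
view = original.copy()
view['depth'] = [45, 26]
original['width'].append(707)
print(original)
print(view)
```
{'width': [7, 2, 3, 707], 'height': [9, 1]}
{'width': [7, 2, 3, 707], 'height': [9, 1], 'depth': [45, 26]}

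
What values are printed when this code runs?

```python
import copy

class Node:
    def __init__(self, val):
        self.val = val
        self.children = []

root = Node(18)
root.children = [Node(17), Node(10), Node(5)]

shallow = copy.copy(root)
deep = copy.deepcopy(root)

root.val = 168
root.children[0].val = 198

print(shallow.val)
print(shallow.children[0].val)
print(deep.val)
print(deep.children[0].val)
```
18
198
18
17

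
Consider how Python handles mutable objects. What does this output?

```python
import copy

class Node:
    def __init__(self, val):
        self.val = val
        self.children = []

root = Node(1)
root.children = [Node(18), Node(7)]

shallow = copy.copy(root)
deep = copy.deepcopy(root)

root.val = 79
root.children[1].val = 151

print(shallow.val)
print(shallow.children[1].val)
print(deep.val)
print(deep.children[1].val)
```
1
151
1
7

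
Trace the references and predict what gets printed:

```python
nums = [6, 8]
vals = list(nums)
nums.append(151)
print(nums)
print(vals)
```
[6, 8, 151]
[6, 8]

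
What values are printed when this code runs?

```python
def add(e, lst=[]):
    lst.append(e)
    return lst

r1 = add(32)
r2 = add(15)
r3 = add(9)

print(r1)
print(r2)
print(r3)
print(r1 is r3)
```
[32, 15, 9]
[32, 15, 9]
[32, 15, 9]
True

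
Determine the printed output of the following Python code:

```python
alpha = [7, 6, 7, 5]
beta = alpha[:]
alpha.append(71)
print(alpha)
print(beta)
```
[7, 6, 7, 5, 71]
[7, 6, 7, 5]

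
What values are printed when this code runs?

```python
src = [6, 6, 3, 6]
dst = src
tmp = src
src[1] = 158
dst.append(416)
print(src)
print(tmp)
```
[6, 158, 3, 6, 416]
[6, 158, 3, 6, 416]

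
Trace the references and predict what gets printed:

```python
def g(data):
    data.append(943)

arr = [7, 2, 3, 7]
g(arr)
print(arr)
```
[7, 2, 3, 7, 943]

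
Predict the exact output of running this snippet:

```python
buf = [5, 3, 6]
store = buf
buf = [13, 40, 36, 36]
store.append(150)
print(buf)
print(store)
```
[13, 40, 36, 36]
[5, 3, 6, 150]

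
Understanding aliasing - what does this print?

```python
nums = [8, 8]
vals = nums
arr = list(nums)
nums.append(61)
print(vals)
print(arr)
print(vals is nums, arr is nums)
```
[8, 8, 61]
[8, 8]
True False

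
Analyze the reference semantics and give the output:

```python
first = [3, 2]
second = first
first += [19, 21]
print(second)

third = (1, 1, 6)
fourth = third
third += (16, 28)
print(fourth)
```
[3, 2, 19, 21]
(1, 1, 6)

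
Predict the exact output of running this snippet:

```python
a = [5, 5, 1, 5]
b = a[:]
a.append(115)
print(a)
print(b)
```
[5, 5, 1, 5, 115]
[5, 5, 1, 5]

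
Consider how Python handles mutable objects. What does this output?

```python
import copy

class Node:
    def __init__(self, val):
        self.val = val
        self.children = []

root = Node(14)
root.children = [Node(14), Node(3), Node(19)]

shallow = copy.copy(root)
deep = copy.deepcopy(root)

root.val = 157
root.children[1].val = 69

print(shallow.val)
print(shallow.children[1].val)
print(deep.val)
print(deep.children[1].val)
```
14
69
14
3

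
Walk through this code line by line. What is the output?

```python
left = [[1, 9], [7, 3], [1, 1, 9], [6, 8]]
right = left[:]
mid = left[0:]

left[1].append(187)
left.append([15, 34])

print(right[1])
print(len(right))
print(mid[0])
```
[7, 3, 187]
4
[1, 9]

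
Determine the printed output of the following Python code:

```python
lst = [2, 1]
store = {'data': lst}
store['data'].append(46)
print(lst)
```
[2, 1, 46]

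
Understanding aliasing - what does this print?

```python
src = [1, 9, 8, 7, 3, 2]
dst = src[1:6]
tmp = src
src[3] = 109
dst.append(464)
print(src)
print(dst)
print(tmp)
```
[1, 9, 8, 109, 3, 2]
[9, 8, 7, 3, 2, 464]
[1, 9, 8, 109, 3, 2]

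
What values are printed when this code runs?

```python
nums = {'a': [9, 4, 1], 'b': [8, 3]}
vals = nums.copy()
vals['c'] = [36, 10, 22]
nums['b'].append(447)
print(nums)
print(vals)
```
{'a': [9, 4, 1], 'b': [8, 3, 447]}
{'a': [9, 4, 1], 'b': [8, 3, 447], 'c': [36, 10, 22]}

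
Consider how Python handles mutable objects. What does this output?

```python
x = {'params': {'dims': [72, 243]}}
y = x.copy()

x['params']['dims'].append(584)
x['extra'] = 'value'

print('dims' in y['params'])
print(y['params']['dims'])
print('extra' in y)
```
True
[72, 243, 584]
False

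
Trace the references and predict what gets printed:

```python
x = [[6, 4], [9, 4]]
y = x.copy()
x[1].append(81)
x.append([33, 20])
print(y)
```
[[6, 4], [9, 4, 81]]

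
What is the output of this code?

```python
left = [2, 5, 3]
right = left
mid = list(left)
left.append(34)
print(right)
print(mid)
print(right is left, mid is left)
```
[2, 5, 3, 34]
[2, 5, 3]
True False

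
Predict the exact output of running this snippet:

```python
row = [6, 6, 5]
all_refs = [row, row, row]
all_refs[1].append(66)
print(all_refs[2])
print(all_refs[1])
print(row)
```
[6, 6, 5, 66]
[6, 6, 5, 66]
[6, 6, 5, 66]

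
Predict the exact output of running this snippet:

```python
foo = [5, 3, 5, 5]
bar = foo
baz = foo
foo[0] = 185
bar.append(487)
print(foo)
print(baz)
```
[185, 3, 5, 5, 487]
[185, 3, 5, 5, 487]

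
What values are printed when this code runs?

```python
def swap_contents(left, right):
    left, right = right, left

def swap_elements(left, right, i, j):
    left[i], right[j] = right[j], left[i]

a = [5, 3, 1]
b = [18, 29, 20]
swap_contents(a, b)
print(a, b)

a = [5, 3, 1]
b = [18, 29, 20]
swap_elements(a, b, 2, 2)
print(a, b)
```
[5, 3, 1] [18, 29, 20]
[5, 3, 20] [18, 29, 1]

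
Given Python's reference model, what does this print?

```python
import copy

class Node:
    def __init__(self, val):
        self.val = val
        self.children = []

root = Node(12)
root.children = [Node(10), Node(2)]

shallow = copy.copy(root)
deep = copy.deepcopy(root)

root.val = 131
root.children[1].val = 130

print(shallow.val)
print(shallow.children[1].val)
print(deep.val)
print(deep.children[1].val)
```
12
130
12
2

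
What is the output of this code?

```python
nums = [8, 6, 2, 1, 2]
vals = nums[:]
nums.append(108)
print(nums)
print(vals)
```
[8, 6, 2, 1, 2, 108]
[8, 6, 2, 1, 2]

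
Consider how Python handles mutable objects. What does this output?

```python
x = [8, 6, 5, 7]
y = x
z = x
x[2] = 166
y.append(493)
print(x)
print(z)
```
[8, 6, 166, 7, 493]
[8, 6, 166, 7, 493]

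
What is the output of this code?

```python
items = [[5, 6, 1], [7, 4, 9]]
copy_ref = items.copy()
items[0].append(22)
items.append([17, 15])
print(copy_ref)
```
[[5, 6, 1, 22], [7, 4, 9]]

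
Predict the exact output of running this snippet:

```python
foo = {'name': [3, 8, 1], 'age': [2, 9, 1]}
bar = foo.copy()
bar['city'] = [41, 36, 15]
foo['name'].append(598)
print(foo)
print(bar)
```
{'name': [3, 8, 1, 598], 'age': [2, 9, 1]}
{'name': [3, 8, 1, 598], 'age': [2, 9, 1], 'city': [41, 36, 15]}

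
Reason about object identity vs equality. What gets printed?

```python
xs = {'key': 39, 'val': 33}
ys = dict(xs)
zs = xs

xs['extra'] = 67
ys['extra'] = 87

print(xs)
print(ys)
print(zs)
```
{'key': 39, 'val': 33, 'extra': 67}
{'key': 39, 'val': 33, 'extra': 87}
{'key': 39, 'val': 33, 'extra': 67}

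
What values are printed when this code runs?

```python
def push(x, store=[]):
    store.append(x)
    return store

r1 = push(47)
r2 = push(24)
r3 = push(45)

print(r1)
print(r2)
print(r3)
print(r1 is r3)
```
[47, 24, 45]
[47, 24, 45]
[47, 24, 45]
True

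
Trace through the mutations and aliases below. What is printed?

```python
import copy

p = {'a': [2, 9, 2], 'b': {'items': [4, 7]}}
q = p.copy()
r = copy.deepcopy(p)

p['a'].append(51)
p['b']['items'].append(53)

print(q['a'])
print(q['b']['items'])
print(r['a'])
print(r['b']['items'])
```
[2, 9, 2, 51]
[4, 7, 53]
[2, 9, 2]
[4, 7]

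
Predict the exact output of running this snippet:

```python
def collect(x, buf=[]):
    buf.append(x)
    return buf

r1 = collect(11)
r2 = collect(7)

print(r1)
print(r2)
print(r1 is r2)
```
[11, 7]
[11, 7]
True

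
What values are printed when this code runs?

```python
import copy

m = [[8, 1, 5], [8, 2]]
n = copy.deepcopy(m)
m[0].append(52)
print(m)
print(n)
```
[[8, 1, 5, 52], [8, 2]]
[[8, 1, 5], [8, 2]]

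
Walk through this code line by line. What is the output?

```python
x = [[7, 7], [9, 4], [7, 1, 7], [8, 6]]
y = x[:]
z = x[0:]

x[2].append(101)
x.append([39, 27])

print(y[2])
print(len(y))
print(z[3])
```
[7, 1, 7, 101]
4
[8, 6]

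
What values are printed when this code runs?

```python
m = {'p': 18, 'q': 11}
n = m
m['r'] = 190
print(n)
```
{'p': 18, 'q': 11, 'r': 190}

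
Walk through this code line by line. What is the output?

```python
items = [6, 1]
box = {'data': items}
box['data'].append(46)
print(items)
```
[6, 1, 46]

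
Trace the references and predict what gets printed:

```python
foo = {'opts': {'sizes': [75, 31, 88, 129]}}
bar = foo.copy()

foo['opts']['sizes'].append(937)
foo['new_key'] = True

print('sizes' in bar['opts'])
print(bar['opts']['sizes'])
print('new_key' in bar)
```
True
[75, 31, 88, 129, 937]
False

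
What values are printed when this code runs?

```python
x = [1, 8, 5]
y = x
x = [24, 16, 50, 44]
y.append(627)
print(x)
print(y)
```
[24, 16, 50, 44]
[1, 8, 5, 627]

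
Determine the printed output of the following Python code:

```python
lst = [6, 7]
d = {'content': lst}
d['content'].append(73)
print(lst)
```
[6, 7, 73]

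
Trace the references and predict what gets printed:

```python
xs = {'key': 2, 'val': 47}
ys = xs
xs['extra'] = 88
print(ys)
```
{'key': 2, 'val': 47, 'extra': 88}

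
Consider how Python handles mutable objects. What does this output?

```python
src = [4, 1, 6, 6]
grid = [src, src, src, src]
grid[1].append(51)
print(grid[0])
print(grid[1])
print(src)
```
[4, 1, 6, 6, 51]
[4, 1, 6, 6, 51]
[4, 1, 6, 6, 51]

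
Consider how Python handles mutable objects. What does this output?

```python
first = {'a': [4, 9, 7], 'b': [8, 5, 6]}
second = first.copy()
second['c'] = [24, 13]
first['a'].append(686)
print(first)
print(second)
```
{'a': [4, 9, 7, 686], 'b': [8, 5, 6]}
{'a': [4, 9, 7, 686], 'b': [8, 5, 6], 'c': [24, 13]}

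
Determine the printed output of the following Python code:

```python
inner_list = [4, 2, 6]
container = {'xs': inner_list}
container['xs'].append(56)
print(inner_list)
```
[4, 2, 6, 56]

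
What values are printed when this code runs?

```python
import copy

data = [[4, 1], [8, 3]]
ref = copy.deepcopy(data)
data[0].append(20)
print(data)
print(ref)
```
[[4, 1, 20], [8, 3]]
[[4, 1], [8, 3]]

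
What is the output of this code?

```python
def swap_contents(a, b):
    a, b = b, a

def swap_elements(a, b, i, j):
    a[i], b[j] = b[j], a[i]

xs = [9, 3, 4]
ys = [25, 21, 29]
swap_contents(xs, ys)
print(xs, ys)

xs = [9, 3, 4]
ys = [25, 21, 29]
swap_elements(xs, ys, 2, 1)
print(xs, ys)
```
[9, 3, 4] [25, 21, 29]
[9, 3, 21] [25, 4, 29]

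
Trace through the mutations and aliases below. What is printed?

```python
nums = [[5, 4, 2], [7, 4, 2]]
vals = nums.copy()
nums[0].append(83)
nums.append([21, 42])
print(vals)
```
[[5, 4, 2, 83], [7, 4, 2]]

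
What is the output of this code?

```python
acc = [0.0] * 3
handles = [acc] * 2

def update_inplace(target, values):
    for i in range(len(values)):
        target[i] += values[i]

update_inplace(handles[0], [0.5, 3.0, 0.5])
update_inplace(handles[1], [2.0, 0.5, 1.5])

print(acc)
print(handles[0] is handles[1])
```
[2.5, 3.5, 2.0]
True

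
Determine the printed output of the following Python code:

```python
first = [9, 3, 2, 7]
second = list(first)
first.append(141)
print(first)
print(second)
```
[9, 3, 2, 7, 141]
[9, 3, 2, 7]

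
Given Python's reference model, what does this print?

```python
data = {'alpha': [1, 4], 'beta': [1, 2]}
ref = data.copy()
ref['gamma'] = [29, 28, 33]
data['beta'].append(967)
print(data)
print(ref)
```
{'alpha': [1, 4], 'beta': [1, 2, 967]}
{'alpha': [1, 4], 'beta': [1, 2, 967], 'gamma': [29, 28, 33]}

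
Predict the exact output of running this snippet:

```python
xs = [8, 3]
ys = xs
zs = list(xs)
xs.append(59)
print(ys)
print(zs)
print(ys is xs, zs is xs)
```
[8, 3, 59]
[8, 3]
True False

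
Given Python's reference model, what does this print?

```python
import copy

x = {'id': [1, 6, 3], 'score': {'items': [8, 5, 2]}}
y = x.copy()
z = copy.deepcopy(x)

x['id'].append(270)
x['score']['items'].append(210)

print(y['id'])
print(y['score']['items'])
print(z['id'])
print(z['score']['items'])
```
[1, 6, 3, 270]
[8, 5, 2, 210]
[1, 6, 3]
[8, 5, 2]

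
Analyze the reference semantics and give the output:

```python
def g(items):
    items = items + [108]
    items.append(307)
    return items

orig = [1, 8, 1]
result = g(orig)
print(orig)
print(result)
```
[1, 8, 1]
[1, 8, 1, 108, 307]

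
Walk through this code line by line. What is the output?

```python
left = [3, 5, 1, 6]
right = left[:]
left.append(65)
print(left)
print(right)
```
[3, 5, 1, 6, 65]
[3, 5, 1, 6]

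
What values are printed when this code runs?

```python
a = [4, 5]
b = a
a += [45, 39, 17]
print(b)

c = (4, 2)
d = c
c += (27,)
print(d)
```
[4, 5, 45, 39, 17]
(4, 2)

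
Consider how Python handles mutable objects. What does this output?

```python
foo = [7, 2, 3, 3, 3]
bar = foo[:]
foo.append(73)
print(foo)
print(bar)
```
[7, 2, 3, 3, 3, 73]
[7, 2, 3, 3, 3]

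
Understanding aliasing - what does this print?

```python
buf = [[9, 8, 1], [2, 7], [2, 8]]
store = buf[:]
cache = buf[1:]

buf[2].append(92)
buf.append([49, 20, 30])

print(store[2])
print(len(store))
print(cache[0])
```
[2, 8, 92]
3
[2, 7]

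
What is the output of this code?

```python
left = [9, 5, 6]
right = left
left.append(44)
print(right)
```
[9, 5, 6, 44]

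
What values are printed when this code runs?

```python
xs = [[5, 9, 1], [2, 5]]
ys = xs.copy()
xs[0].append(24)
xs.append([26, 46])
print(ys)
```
[[5, 9, 1, 24], [2, 5]]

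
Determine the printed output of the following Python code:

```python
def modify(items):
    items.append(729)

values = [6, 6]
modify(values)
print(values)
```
[6, 6, 729]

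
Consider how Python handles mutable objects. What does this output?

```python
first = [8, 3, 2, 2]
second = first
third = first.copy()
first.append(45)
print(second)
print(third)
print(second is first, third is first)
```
[8, 3, 2, 2, 45]
[8, 3, 2, 2]
True False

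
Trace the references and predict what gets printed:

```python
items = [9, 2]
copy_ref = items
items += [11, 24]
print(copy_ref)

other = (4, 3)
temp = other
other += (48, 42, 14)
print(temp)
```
[9, 2, 11, 24]
(4, 3)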